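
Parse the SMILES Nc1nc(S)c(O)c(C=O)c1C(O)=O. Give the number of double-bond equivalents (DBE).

6

Molecular formula: C7H6N2O4S.
DoU = (2C + 2 + N − H − X) / 2, where X is the halogen count and O/S are ignored.
    = (2·7 + 2 + 2 − 6 − 0) / 2 = 12 / 2 = 6.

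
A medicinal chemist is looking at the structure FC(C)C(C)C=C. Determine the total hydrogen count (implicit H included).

Walk through each heavy atom and fill implicit hydrogens from standard valence (C 4, N 3, O 2, S 2, halogen 1):
  atom 1: F (halogen, monovalent) → 0 H
  atom 2: C, bond orders sum to 3 (valence 4) → 1 H
  atom 3: C, bond orders sum to 1 (valence 4) → 3 H
  atom 4: C, bond orders sum to 3 (valence 4) → 1 H
  atom 5: C, bond orders sum to 1 (valence 4) → 3 H
  atom 6: C, bond orders sum to 3 (valence 4) → 1 H
  atom 7: C, bond orders sum to 2 (valence 4) → 2 H
Total hydrogens: 11.

11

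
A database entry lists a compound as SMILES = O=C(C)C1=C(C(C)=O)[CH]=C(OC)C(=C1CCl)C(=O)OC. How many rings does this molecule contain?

In SMILES, each pair of matching ring-closure digits denotes one ring-closing bond; the number of such bonds equals the number of independent rings.
Ring-closure bonds here: 1.

1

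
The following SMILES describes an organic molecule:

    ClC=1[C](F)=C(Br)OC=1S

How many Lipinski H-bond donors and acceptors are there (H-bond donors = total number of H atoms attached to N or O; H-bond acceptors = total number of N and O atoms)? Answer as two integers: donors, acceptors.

0, 1

Donors: find every N or O and count the H atoms it carries.
  atom 7 (O): bond orders sum to 2 → 0 H
Lipinski HBD = 0.
Acceptors: N atoms = 0, O atoms = 1 → HBA = 1.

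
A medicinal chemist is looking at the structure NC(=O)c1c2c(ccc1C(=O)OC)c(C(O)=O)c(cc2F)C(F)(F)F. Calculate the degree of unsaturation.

Molecular formula: C15H9F4NO5.
DoU = (2C + 2 + N − H − X) / 2, where X is the halogen count and O/S are ignored.
    = (2·15 + 2 + 1 − 9 − 4) / 2 = 20 / 2 = 10.

10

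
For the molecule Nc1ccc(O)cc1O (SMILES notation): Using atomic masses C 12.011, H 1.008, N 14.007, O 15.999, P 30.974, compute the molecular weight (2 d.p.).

First, the molecular formula is C6H7NO2 (counting implicit H from valence).
  C: 6 × 12.011 = 72.066
  H: 7 × 1.008 = 7.056
  N: 1 × 14.007 = 14.007
  O: 2 × 15.999 = 31.998
Sum: 6×12.011 + 7×1.008 + 1×14.007 + 2×15.999 = 125.127 → 125.13 g/mol.

125.13 g/mol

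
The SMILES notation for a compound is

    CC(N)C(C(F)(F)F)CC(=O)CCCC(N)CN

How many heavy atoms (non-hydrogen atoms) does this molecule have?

18

Every atom symbol written in the SMILES (organic subset) is one heavy atom; implicit H are not written.
Heavy atoms by element → C:11, F:3, N:3, O:1.
Total: 18.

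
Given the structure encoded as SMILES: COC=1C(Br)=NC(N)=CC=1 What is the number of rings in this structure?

In SMILES, each pair of matching ring-closure digits denotes one ring-closing bond; the number of such bonds equals the number of independent rings.
Ring-closure bonds here: 1.

1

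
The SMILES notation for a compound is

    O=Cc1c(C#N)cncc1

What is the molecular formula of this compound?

C7H4N2O

Walk through each heavy atom and fill implicit hydrogens from standard valence (C 4, N 3, O 2, S 2, halogen 1); for lowercase aromatic atoms, an aromatic c carries 1 H when it has two neighbours and 0 H with three, and aromatic n carries 0 H:
  atom 1: O, bond orders sum to 2 (valence 2) → 0 H
  atom 2: C, bond orders sum to 3 (valence 4) → 1 H
  atom 3: aromatic c, 3 neighbours → 0 H
  atom 4: aromatic c, 3 neighbours → 0 H
  atom 5: C, bond orders sum to 4 (valence 4) → 0 H
  atom 6: N, bond orders sum to 3 (valence 3) → 0 H
  atom 7: aromatic c, 2 neighbours → 1 H
  atom 8: aromatic n, 2 neighbours → 0 H
  atom 9: aromatic c, 2 neighbours → 1 H
  atom 10: aromatic c, 2 neighbours → 1 H
Totals → C:7, H:4, N:2, O:1.
In Hill order: C7H4N2O.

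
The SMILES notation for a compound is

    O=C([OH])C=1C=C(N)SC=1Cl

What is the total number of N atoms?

Scan the SMILES for N atoms (remember two-letter symbols like Cl and Br are single atoms).
Nitrogen count: 1.

1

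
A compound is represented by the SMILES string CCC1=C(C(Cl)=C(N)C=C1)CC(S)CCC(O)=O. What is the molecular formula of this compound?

C13H18ClNO2S

Walk through each heavy atom and fill implicit hydrogens from standard valence (C 4, N 3, O 2, S 2, halogen 1):
  atom 1: C, bond orders sum to 1 (valence 4) → 3 H
  atom 2: C, bond orders sum to 2 (valence 4) → 2 H
  atom 3: C, bond orders sum to 4 (valence 4) → 0 H
  atom 4: C, bond orders sum to 4 (valence 4) → 0 H
  atom 5: C, bond orders sum to 4 (valence 4) → 0 H
  atom 6: Cl (halogen, monovalent) → 0 H
  atom 7: C, bond orders sum to 4 (valence 4) → 0 H
  atom 8: N, bond orders sum to 1 (valence 3) → 2 H
  atom 9: C, bond orders sum to 3 (valence 4) → 1 H
  atom 10: C, bond orders sum to 3 (valence 4) → 1 H
  atom 11: C, bond orders sum to 2 (valence 4) → 2 H
  atom 12: C, bond orders sum to 3 (valence 4) → 1 H
  atom 13: S, bond orders sum to 1 (valence 2) → 1 H
  atom 14: C, bond orders sum to 2 (valence 4) → 2 H
  atom 15: C, bond orders sum to 2 (valence 4) → 2 H
  atom 16: C, bond orders sum to 4 (valence 4) → 0 H
  atom 17: O, bond orders sum to 1 (valence 2) → 1 H
  atom 18: O, bond orders sum to 2 (valence 2) → 0 H
Totals → C:13, H:18, Cl:1, N:1, O:2, S:1.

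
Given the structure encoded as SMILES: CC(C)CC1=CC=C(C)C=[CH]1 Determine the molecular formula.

C11H16

Walk through each heavy atom and fill implicit hydrogens from standard valence (C 4, N 3, O 2, S 2, halogen 1):
  atom 1: C, bond orders sum to 1 (valence 4) → 3 H
  atom 2: C, bond orders sum to 3 (valence 4) → 1 H
  atom 3: C, bond orders sum to 1 (valence 4) → 3 H
  atom 4: C, bond orders sum to 2 (valence 4) → 2 H
  atom 5: C, bond orders sum to 4 (valence 4) → 0 H
  atom 6: C, bond orders sum to 3 (valence 4) → 1 H
  atom 7: C, bond orders sum to 3 (valence 4) → 1 H
  atom 8: C, bond orders sum to 4 (valence 4) → 0 H
  atom 9: C, bond orders sum to 1 (valence 4) → 3 H
  atom 10: C, bond orders sum to 3 (valence 4) → 1 H
  atom 11: C with explicit H count 1
Totals → C:11, H:16.
In Hill order: C11H16.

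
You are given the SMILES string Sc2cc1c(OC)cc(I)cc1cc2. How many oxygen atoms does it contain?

Scan the SMILES for O atoms (remember two-letter symbols like Cl and Br are single atoms).
Oxygen count: 1.

1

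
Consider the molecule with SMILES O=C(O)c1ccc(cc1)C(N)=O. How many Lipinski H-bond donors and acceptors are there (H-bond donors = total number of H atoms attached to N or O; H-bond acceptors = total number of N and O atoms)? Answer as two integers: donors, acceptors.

3, 4

Donors: find every N or O and count the H atoms it carries.
  atom 1 (O): bond orders sum to 2 → 0 H
  atom 3 (O): bond orders sum to 1 → 1 H
  atom 11 (N): bond orders sum to 1 → 2 H
  atom 12 (O): bond orders sum to 2 → 0 H
Lipinski HBD = 3.
Acceptors: N atoms = 1, O atoms = 3 → HBA = 4.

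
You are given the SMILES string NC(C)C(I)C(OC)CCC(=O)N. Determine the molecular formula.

C8H17IN2O2

Walk through each heavy atom and fill implicit hydrogens from standard valence (C 4, N 3, O 2, S 2, halogen 1):
  atom 1: N, bond orders sum to 1 (valence 3) → 2 H
  atom 2: C, bond orders sum to 3 (valence 4) → 1 H
  atom 3: C, bond orders sum to 1 (valence 4) → 3 H
  atom 4: C, bond orders sum to 3 (valence 4) → 1 H
  atom 5: I (halogen, monovalent) → 0 H
  atom 6: C, bond orders sum to 3 (valence 4) → 1 H
  atom 7: O, bond orders sum to 2 (valence 2) → 0 H
  atom 8: C, bond orders sum to 1 (valence 4) → 3 H
  atom 9: C, bond orders sum to 2 (valence 4) → 2 H
  atom 10: C, bond orders sum to 2 (valence 4) → 2 H
  atom 11: C, bond orders sum to 4 (valence 4) → 0 H
  atom 12: O, bond orders sum to 2 (valence 2) → 0 H
  atom 13: N, bond orders sum to 1 (valence 3) → 2 H
Totals → C:8, H:17, I:1, N:2, O:2.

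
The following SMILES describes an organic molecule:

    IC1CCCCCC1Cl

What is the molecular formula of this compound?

Walk through each heavy atom and fill implicit hydrogens from standard valence (C 4, N 3, O 2, S 2, halogen 1):
  atom 1: I (halogen, monovalent) → 0 H
  atom 2: C, bond orders sum to 3 (valence 4) → 1 H
  atom 3: C, bond orders sum to 2 (valence 4) → 2 H
  atom 4: C, bond orders sum to 2 (valence 4) → 2 H
  atom 5: C, bond orders sum to 2 (valence 4) → 2 H
  atom 6: C, bond orders sum to 2 (valence 4) → 2 H
  atom 7: C, bond orders sum to 2 (valence 4) → 2 H
  atom 8: C, bond orders sum to 3 (valence 4) → 1 H
  atom 9: Cl (halogen, monovalent) → 0 H
Totals → C:7, H:12, Cl:1, I:1.

C7H12ClI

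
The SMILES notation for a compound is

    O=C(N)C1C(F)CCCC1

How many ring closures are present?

In SMILES, each pair of matching ring-closure digits denotes one ring-closing bond; the number of such bonds equals the number of independent rings.
Ring-closure bonds here: 1.

1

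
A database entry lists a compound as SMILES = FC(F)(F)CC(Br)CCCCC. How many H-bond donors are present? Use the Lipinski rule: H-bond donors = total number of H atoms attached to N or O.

0

Donors: find every N or O and count the H atoms it carries.
  (no N or O atoms present)
Lipinski HBD = 0.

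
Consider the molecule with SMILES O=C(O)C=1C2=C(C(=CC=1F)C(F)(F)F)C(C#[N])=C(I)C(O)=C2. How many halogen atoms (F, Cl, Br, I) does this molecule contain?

5

Halogen atoms appear at heavy-atom positions 10, 12, 13, 14, 19 (4×F, 1×I).
Other groups present: 1 carboxylic acid, 1 hydroxyl, 1 nitrile.
Halogen count: 5.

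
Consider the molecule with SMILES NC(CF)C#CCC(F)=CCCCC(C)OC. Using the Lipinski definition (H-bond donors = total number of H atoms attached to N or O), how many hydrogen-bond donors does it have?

Donors: find every N or O and count the H atoms it carries.
  atom 1 (N): bond orders sum to 1 → 2 H
  atom 16 (O): bond orders sum to 2 → 0 H
Lipinski HBD = 2.

2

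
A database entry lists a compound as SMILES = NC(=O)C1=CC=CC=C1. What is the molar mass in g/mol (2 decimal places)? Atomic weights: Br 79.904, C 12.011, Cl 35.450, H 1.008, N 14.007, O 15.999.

121.14 g/mol

First, the molecular formula is C7H7NO (counting implicit H from valence).
  C: 7 × 12.011 = 84.077
  H: 7 × 1.008 = 7.056
  N: 1 × 14.007 = 14.007
  O: 1 × 15.999 = 15.999
Sum: 7×12.011 + 7×1.008 + 1×14.007 + 1×15.999 = 121.139 → 121.14 g/mol.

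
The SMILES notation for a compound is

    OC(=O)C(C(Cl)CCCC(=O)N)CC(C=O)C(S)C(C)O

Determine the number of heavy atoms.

21

Every atom symbol written in the SMILES (organic subset) is one heavy atom; implicit H are not written.
Heavy atoms by element → C:13, Cl:1, N:1, O:5, S:1.
Total: 21.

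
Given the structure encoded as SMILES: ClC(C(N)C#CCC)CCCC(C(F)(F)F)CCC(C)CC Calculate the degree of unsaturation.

Degree of unsaturation = (number of rings) + (number of π bonds).
Ring closures in the SMILES: 0.
π bonds: 1 triple bond (each 2 DoU) → 2 DoU from unsaturation.
Total DoU = 0 + 2 = 2.

2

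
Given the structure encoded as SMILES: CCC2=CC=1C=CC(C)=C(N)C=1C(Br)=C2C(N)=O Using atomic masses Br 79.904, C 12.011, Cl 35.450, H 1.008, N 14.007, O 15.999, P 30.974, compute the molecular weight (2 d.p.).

307.19 g/mol

First, the molecular formula is C14H15BrN2O (counting implicit H from valence).
  Br: 1 × 79.904 = 79.904
  C: 14 × 12.011 = 168.154
  H: 15 × 1.008 = 15.120
  N: 2 × 14.007 = 28.014
  O: 1 × 15.999 = 15.999
Sum: 1×79.904 + 14×12.011 + 15×1.008 + 2×14.007 + 1×15.999 = 307.191 → 307.19 g/mol.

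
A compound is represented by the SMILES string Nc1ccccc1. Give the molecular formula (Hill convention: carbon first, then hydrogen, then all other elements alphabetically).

Walk through each heavy atom and fill implicit hydrogens from standard valence (C 4, N 3, O 2, S 2, halogen 1); for lowercase aromatic atoms, an aromatic c carries 1 H when it has two neighbours and 0 H with three, and aromatic n carries 0 H:
  atom 1: N, bond orders sum to 1 (valence 3) → 2 H
  atom 2: aromatic c, 3 neighbours → 0 H
  atom 3: aromatic c, 2 neighbours → 1 H
  atom 4: aromatic c, 2 neighbours → 1 H
  atom 5: aromatic c, 2 neighbours → 1 H
  atom 6: aromatic c, 2 neighbours → 1 H
  atom 7: aromatic c, 2 neighbours → 1 H
Totals → C:6, H:7, N:1.
In Hill order: C6H7N.

C6H7N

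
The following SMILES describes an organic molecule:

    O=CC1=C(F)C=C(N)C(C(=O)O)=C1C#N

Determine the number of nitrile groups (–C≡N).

1

The nitrile motif appears at heavy-atom position 14 in the SMILES.
Other groups present: 1 aldehyde, 1 carboxylic acid, 1 primary amine.
Nitrile count: 1.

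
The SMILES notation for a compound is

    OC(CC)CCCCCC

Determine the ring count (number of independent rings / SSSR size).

0

In SMILES, each pair of matching ring-closure digits denotes one ring-closing bond; the number of such bonds equals the number of independent rings.
Ring-closure bonds here: 0.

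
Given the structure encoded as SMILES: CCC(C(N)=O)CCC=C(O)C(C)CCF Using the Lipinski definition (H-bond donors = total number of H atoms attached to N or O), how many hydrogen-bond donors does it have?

3

Donors: find every N or O and count the H atoms it carries.
  atom 5 (N): bond orders sum to 1 → 2 H
  atom 6 (O): bond orders sum to 2 → 0 H
  atom 11 (O): bond orders sum to 1 → 1 H
Lipinski HBD = 3.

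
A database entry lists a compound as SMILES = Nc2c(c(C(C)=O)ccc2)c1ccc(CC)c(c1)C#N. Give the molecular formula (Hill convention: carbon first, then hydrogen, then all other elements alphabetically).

C17H16N2O

Walk through each heavy atom and fill implicit hydrogens from standard valence (C 4, N 3, O 2, S 2, halogen 1); for lowercase aromatic atoms, an aromatic c carries 1 H when it has two neighbours and 0 H with three, and aromatic n carries 0 H:
  atom 1: N, bond orders sum to 1 (valence 3) → 2 H
  atom 2: aromatic c, 3 neighbours → 0 H
  atom 3: aromatic c, 3 neighbours → 0 H
  atom 4: aromatic c, 3 neighbours → 0 H
  atom 5: C, bond orders sum to 4 (valence 4) → 0 H
  atom 6: C, bond orders sum to 1 (valence 4) → 3 H
  atom 7: O, bond orders sum to 2 (valence 2) → 0 H
  atom 8: aromatic c, 2 neighbours → 1 H
  atom 9: aromatic c, 2 neighbours → 1 H
  atom 10: aromatic c, 2 neighbours → 1 H
  atom 11: aromatic c, 3 neighbours → 0 H
  atom 12: aromatic c, 2 neighbours → 1 H
  atom 13: aromatic c, 2 neighbours → 1 H
  atom 14: aromatic c, 3 neighbours → 0 H
  atom 15: C, bond orders sum to 2 (valence 4) → 2 H
  atom 16: C, bond orders sum to 1 (valence 4) → 3 H
  atom 17: aromatic c, 3 neighbours → 0 H
  atom 18: aromatic c, 2 neighbours → 1 H
  atom 19: C, bond orders sum to 4 (valence 4) → 0 H
  atom 20: N, bond orders sum to 3 (valence 3) → 0 H
Totals → C:17, H:16, N:2, O:1.
In Hill order: C17H16N2O.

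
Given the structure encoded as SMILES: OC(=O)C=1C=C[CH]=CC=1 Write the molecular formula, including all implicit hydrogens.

C7H6O2

Walk through each heavy atom and fill implicit hydrogens from standard valence (C 4, N 3, O 2, S 2, halogen 1):
  atom 1: O, bond orders sum to 1 (valence 2) → 1 H
  atom 2: C, bond orders sum to 4 (valence 4) → 0 H
  atom 3: O, bond orders sum to 2 (valence 2) → 0 H
  atom 4: C, bond orders sum to 4 (valence 4) → 0 H
  atom 5: C, bond orders sum to 3 (valence 4) → 1 H
  atom 6: C, bond orders sum to 3 (valence 4) → 1 H
  atom 7: C with explicit H count 1
  atom 8: C, bond orders sum to 3 (valence 4) → 1 H
  atom 9: C, bond orders sum to 3 (valence 4) → 1 H
Totals → C:7, H:6, O:2.
In Hill order: C7H6O2.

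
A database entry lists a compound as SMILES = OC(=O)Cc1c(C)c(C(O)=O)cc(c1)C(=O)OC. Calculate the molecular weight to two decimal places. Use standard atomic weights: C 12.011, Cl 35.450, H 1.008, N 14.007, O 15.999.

First, the molecular formula is C12H12O6 (counting implicit H from valence).
  C: 12 × 12.011 = 144.132
  H: 12 × 1.008 = 12.096
  O: 6 × 15.999 = 95.994
Sum: 12×12.011 + 12×1.008 + 6×15.999 = 252.222 → 252.22 g/mol.

252.22 g/mol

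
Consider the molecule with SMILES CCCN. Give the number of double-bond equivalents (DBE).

Molecular formula: C3H9N.
DoU = (2C + 2 + N − H − X) / 2, where X is the halogen count and O/S are ignored.
    = (2·3 + 2 + 1 − 9 − 0) / 2 = 0 / 2 = 0.

0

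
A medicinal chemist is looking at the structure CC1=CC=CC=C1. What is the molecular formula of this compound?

Walk through each heavy atom and fill implicit hydrogens from standard valence (C 4, N 3, O 2, S 2, halogen 1):
  atom 1: C, bond orders sum to 1 (valence 4) → 3 H
  atom 2: C, bond orders sum to 4 (valence 4) → 0 H
  atom 3: C, bond orders sum to 3 (valence 4) → 1 H
  atom 4: C, bond orders sum to 3 (valence 4) → 1 H
  atom 5: C, bond orders sum to 3 (valence 4) → 1 H
  atom 6: C, bond orders sum to 3 (valence 4) → 1 H
  atom 7: C, bond orders sum to 3 (valence 4) → 1 H
Totals → C:7, H:8.

C7H8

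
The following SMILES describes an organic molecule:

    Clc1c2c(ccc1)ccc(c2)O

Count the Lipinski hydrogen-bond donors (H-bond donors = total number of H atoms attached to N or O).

1

Donors: find every N or O and count the H atoms it carries.
  atom 12 (O): bond orders sum to 1 → 1 H
Lipinski HBD = 1.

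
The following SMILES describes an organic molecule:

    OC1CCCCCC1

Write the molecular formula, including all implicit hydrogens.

Walk through each heavy atom and fill implicit hydrogens from standard valence (C 4, N 3, O 2, S 2, halogen 1):
  atom 1: O, bond orders sum to 1 (valence 2) → 1 H
  atom 2: C, bond orders sum to 3 (valence 4) → 1 H
  atom 3: C, bond orders sum to 2 (valence 4) → 2 H
  atom 4: C, bond orders sum to 2 (valence 4) → 2 H
  atom 5: C, bond orders sum to 2 (valence 4) → 2 H
  atom 6: C, bond orders sum to 2 (valence 4) → 2 H
  atom 7: C, bond orders sum to 2 (valence 4) → 2 H
  atom 8: C, bond orders sum to 2 (valence 4) → 2 H
Totals → C:7, H:14, O:1.

C7H14O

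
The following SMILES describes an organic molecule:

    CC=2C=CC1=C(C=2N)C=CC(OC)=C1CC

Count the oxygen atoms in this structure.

Scan the SMILES for O atoms (remember two-letter symbols like Cl and Br are single atoms).
Oxygen count: 1.

1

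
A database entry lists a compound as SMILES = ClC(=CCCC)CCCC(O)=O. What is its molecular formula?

Walk through each heavy atom and fill implicit hydrogens from standard valence (C 4, N 3, O 2, S 2, halogen 1):
  atom 1: Cl (halogen, monovalent) → 0 H
  atom 2: C, bond orders sum to 4 (valence 4) → 0 H
  atom 3: C, bond orders sum to 3 (valence 4) → 1 H
  atom 4: C, bond orders sum to 2 (valence 4) → 2 H
  atom 5: C, bond orders sum to 2 (valence 4) → 2 H
  atom 6: C, bond orders sum to 1 (valence 4) → 3 H
  atom 7: C, bond orders sum to 2 (valence 4) → 2 H
  atom 8: C, bond orders sum to 2 (valence 4) → 2 H
  atom 9: C, bond orders sum to 2 (valence 4) → 2 H
  atom 10: C, bond orders sum to 4 (valence 4) → 0 H
  atom 11: O, bond orders sum to 1 (valence 2) → 1 H
  atom 12: O, bond orders sum to 2 (valence 2) → 0 H
Totals → C:9, H:15, Cl:1, O:2.

C9H15ClO2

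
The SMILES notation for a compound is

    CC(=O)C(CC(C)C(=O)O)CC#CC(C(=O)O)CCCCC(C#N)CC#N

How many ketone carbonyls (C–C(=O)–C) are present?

The ketone motif appears at heavy-atom position 2 in the SMILES.
Other groups present: 1 alkyne, 2 carboxylic acid, 2 nitrile.
Ketone count: 1.

1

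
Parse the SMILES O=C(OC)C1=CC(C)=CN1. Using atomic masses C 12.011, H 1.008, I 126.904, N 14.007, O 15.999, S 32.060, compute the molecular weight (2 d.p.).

First, the molecular formula is C7H9NO2 (counting implicit H from valence).
  C: 7 × 12.011 = 84.077
  H: 9 × 1.008 = 9.072
  N: 1 × 14.007 = 14.007
  O: 2 × 15.999 = 31.998
Sum: 7×12.011 + 9×1.008 + 1×14.007 + 2×15.999 = 139.154 → 139.15 g/mol.

139.15 g/mol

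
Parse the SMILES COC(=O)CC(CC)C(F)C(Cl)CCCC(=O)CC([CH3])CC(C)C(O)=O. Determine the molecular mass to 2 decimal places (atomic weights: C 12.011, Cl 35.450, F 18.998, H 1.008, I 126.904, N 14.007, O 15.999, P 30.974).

First, the molecular formula is C19H32ClFO5 (counting implicit H from valence).
  C: 19 × 12.011 = 228.209
  Cl: 1 × 35.450 = 35.450
  F: 1 × 18.998 = 18.998
  H: 32 × 1.008 = 32.256
  O: 5 × 15.999 = 79.995
Sum: 19×12.011 + 1×35.450 + 1×18.998 + 32×1.008 + 5×15.999 = 394.908 → 394.91 g/mol.

394.91 g/mol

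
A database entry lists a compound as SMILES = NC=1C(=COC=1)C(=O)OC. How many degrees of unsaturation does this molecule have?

Degree of unsaturation = (number of rings) + (number of π bonds).
Ring closures in the SMILES: 1.
π bonds: 3 double bonds (each 1 DoU) → 3 DoU from unsaturation.
Total DoU = 1 + 3 = 4.

4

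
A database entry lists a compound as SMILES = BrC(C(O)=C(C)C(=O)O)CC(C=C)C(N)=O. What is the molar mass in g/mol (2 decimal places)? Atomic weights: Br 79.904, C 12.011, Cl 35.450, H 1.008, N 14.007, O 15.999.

292.13 g/mol

First, the molecular formula is C10H14BrNO4 (counting implicit H from valence).
  Br: 1 × 79.904 = 79.904
  C: 10 × 12.011 = 120.110
  H: 14 × 1.008 = 14.112
  N: 1 × 14.007 = 14.007
  O: 4 × 15.999 = 63.996
Sum: 1×79.904 + 10×12.011 + 14×1.008 + 1×14.007 + 4×15.999 = 292.129 → 292.13 g/mol.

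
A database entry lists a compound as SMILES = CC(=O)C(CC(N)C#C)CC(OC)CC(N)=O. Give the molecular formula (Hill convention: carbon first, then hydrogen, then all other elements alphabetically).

Walk through each heavy atom and fill implicit hydrogens from standard valence (C 4, N 3, O 2, S 2, halogen 1):
  atom 1: C, bond orders sum to 1 (valence 4) → 3 H
  atom 2: C, bond orders sum to 4 (valence 4) → 0 H
  atom 3: O, bond orders sum to 2 (valence 2) → 0 H
  atom 4: C, bond orders sum to 3 (valence 4) → 1 H
  atom 5: C, bond orders sum to 2 (valence 4) → 2 H
  atom 6: C, bond orders sum to 3 (valence 4) → 1 H
  atom 7: N, bond orders sum to 1 (valence 3) → 2 H
  atom 8: C, bond orders sum to 4 (valence 4) → 0 H
  atom 9: C, bond orders sum to 3 (valence 4) → 1 H
  atom 10: C, bond orders sum to 2 (valence 4) → 2 H
  atom 11: C, bond orders sum to 3 (valence 4) → 1 H
  atom 12: O, bond orders sum to 2 (valence 2) → 0 H
  atom 13: C, bond orders sum to 1 (valence 4) → 3 H
  atom 14: C, bond orders sum to 2 (valence 4) → 2 H
  atom 15: C, bond orders sum to 4 (valence 4) → 0 H
  atom 16: N, bond orders sum to 1 (valence 3) → 2 H
  atom 17: O, bond orders sum to 2 (valence 2) → 0 H
Totals → C:12, H:20, N:2, O:3.
In Hill order: C12H20N2O3.

C12H20N2O3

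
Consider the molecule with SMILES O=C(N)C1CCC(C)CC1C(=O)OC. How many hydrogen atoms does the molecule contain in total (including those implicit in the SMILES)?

Walk through each heavy atom and fill implicit hydrogens from standard valence (C 4, N 3, O 2, S 2, halogen 1):
  atom 1: O, bond orders sum to 2 (valence 2) → 0 H
  atom 2: C, bond orders sum to 4 (valence 4) → 0 H
  atom 3: N, bond orders sum to 1 (valence 3) → 2 H
  atom 4: C, bond orders sum to 3 (valence 4) → 1 H
  atom 5: C, bond orders sum to 2 (valence 4) → 2 H
  atom 6: C, bond orders sum to 2 (valence 4) → 2 H
  atom 7: C, bond orders sum to 3 (valence 4) → 1 H
  atom 8: C, bond orders sum to 1 (valence 4) → 3 H
  atom 9: C, bond orders sum to 2 (valence 4) → 2 H
  atom 10: C, bond orders sum to 3 (valence 4) → 1 H
  atom 11: C, bond orders sum to 4 (valence 4) → 0 H
  atom 12: O, bond orders sum to 2 (valence 2) → 0 H
  atom 13: O, bond orders sum to 2 (valence 2) → 0 H
  atom 14: C, bond orders sum to 1 (valence 4) → 3 H
Total hydrogens: 17.

17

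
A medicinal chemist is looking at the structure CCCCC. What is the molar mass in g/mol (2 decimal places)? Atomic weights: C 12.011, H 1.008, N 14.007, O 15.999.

First, the molecular formula is C5H12 (counting implicit H from valence).
  C: 5 × 12.011 = 60.055
  H: 12 × 1.008 = 12.096
Sum: 5×12.011 + 12×1.008 = 72.151 → 72.15 g/mol.

72.15 g/mol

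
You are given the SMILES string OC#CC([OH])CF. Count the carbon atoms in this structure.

4

Count every carbon token in the SMILES (each C, including those in ring-closure positions and inside branches).
Carbon count: 4.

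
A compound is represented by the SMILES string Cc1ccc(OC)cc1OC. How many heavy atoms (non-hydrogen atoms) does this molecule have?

11

Every atom symbol written in the SMILES (organic subset) is one heavy atom; implicit H are not written.
Heavy atoms by element → C:9, O:2.
Total: 11.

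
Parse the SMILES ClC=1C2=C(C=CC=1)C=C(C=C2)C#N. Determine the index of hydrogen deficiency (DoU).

Degree of unsaturation = (number of rings) + (number of π bonds).
Ring closures in the SMILES: 2.
π bonds: 5 double bonds (each 1 DoU), 1 triple bond (each 2 DoU) → 7 DoU from unsaturation.
Total DoU = 2 + 7 = 9.

9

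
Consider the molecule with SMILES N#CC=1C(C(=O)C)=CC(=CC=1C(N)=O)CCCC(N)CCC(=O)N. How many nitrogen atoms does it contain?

4

Scan the SMILES for N atoms (remember two-letter symbols like Cl and Br are single atoms).
Nitrogen count: 4.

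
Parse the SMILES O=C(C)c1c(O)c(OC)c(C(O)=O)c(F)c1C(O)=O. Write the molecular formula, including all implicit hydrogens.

Walk through each heavy atom and fill implicit hydrogens from standard valence (C 4, N 3, O 2, S 2, halogen 1); for lowercase aromatic atoms, an aromatic c carries 1 H when it has two neighbours and 0 H with three, and aromatic n carries 0 H:
  atom 1: O, bond orders sum to 2 (valence 2) → 0 H
  atom 2: C, bond orders sum to 4 (valence 4) → 0 H
  atom 3: C, bond orders sum to 1 (valence 4) → 3 H
  atom 4: aromatic c, 3 neighbours → 0 H
  atom 5: aromatic c, 3 neighbours → 0 H
  atom 6: O, bond orders sum to 1 (valence 2) → 1 H
  atom 7: aromatic c, 3 neighbours → 0 H
  atom 8: O, bond orders sum to 2 (valence 2) → 0 H
  atom 9: C, bond orders sum to 1 (valence 4) → 3 H
  atom 10: aromatic c, 3 neighbours → 0 H
  atom 11: C, bond orders sum to 4 (valence 4) → 0 H
  atom 12: O, bond orders sum to 1 (valence 2) → 1 H
  atom 13: O, bond orders sum to 2 (valence 2) → 0 H
  atom 14: aromatic c, 3 neighbours → 0 H
  atom 15: F (halogen, monovalent) → 0 H
  atom 16: aromatic c, 3 neighbours → 0 H
  atom 17: C, bond orders sum to 4 (valence 4) → 0 H
  atom 18: O, bond orders sum to 1 (valence 2) → 1 H
  atom 19: O, bond orders sum to 2 (valence 2) → 0 H
Totals → C:11, H:9, F:1, O:7.
In Hill order: C11H9FO7.

C11H9FO7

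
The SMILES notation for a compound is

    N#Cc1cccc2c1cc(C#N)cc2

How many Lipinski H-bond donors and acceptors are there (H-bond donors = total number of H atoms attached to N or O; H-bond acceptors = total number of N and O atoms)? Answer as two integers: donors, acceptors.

Donors: find every N or O and count the H atoms it carries.
  atom 1 (N): bond orders sum to 3 → 0 H
  atom 12 (N): bond orders sum to 3 → 0 H
Lipinski HBD = 0.
Acceptors: N atoms = 2, O atoms = 0 → HBA = 2.

0, 2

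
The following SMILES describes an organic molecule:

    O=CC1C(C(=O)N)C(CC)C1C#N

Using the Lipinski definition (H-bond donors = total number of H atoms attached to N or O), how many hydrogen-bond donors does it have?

2

Donors: find every N or O and count the H atoms it carries.
  atom 1 (O): bond orders sum to 2 → 0 H
  atom 6 (O): bond orders sum to 2 → 0 H
  atom 7 (N): bond orders sum to 1 → 2 H
  atom 13 (N): bond orders sum to 3 → 0 H
Lipinski HBD = 2.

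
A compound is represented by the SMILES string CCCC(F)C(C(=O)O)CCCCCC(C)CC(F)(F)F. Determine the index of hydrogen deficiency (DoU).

1

Molecular formula: C15H26F4O2.
DoU = (2C + 2 + N − H − X) / 2, where X is the halogen count and O/S are ignored.
    = (2·15 + 2 + 0 − 26 − 4) / 2 = 2 / 2 = 1.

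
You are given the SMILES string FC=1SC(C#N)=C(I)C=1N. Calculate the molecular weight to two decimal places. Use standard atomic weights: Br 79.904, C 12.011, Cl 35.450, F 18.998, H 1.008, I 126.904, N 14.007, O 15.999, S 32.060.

First, the molecular formula is C5H2FIN2S (counting implicit H from valence).
  C: 5 × 12.011 = 60.055
  F: 1 × 18.998 = 18.998
  H: 2 × 1.008 = 2.016
  I: 1 × 126.904 = 126.904
  N: 2 × 14.007 = 28.014
  S: 1 × 32.060 = 32.060
Sum: 5×12.011 + 1×18.998 + 2×1.008 + 1×126.904 + 2×14.007 + 1×32.060 = 268.047 → 268.05 g/mol.

268.05 g/mol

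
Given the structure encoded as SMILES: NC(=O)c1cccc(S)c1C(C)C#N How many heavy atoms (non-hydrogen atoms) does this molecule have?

14

Every atom symbol written in the SMILES (organic subset) is one heavy atom; implicit H are not written.
Heavy atoms by element → C:10, N:2, O:1, S:1.
Total: 14.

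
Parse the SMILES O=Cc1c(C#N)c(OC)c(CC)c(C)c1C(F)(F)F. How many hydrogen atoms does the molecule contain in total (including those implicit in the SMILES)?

Walk through each heavy atom and fill implicit hydrogens from standard valence (C 4, N 3, O 2, S 2, halogen 1); for lowercase aromatic atoms, an aromatic c carries 1 H when it has two neighbours and 0 H with three, and aromatic n carries 0 H:
  atom 1: O, bond orders sum to 2 (valence 2) → 0 H
  atom 2: C, bond orders sum to 3 (valence 4) → 1 H
  atom 3: aromatic c, 3 neighbours → 0 H
  atom 4: aromatic c, 3 neighbours → 0 H
  atom 5: C, bond orders sum to 4 (valence 4) → 0 H
  atom 6: N, bond orders sum to 3 (valence 3) → 0 H
  atom 7: aromatic c, 3 neighbours → 0 H
  atom 8: O, bond orders sum to 2 (valence 2) → 0 H
  atom 9: C, bond orders sum to 1 (valence 4) → 3 H
  atom 10: aromatic c, 3 neighbours → 0 H
  atom 11: C, bond orders sum to 2 (valence 4) → 2 H
  atom 12: C, bond orders sum to 1 (valence 4) → 3 H
  atom 13: aromatic c, 3 neighbours → 0 H
  atom 14: C, bond orders sum to 1 (valence 4) → 3 H
  atom 15: aromatic c, 3 neighbours → 0 H
  atom 16: C, bond orders sum to 4 (valence 4) → 0 H
  atom 17: F (halogen, monovalent) → 0 H
  atom 18: F (halogen, monovalent) → 0 H
  atom 19: F (halogen, monovalent) → 0 H
Total hydrogens: 12.

12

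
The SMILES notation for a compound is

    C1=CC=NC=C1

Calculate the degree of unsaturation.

4

Molecular formula: C5H5N.
DoU = (2C + 2 + N − H − X) / 2, where X is the halogen count and O/S are ignored.
    = (2·5 + 2 + 1 − 5 − 0) / 2 = 8 / 2 = 4.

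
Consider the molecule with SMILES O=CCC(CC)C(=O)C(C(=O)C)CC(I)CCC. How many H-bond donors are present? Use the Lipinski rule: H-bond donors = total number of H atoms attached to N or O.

Donors: find every N or O and count the H atoms it carries.
  atom 1 (O): bond orders sum to 2 → 0 H
  atom 8 (O): bond orders sum to 2 → 0 H
  atom 11 (O): bond orders sum to 2 → 0 H
Lipinski HBD = 0.

0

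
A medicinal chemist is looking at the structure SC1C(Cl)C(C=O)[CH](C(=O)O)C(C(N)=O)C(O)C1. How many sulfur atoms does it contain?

1

Scan the SMILES for S atoms (remember two-letter symbols like Cl and Br are single atoms).
Sulfur count: 1.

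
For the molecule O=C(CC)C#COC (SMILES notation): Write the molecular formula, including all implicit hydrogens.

C6H8O2

Walk through each heavy atom and fill implicit hydrogens from standard valence (C 4, N 3, O 2, S 2, halogen 1):
  atom 1: O, bond orders sum to 2 (valence 2) → 0 H
  atom 2: C, bond orders sum to 4 (valence 4) → 0 H
  atom 3: C, bond orders sum to 2 (valence 4) → 2 H
  atom 4: C, bond orders sum to 1 (valence 4) → 3 H
  atom 5: C, bond orders sum to 4 (valence 4) → 0 H
  atom 6: C, bond orders sum to 4 (valence 4) → 0 H
  atom 7: O, bond orders sum to 2 (valence 2) → 0 H
  atom 8: C, bond orders sum to 1 (valence 4) → 3 H
Totals → C:6, H:8, O:2.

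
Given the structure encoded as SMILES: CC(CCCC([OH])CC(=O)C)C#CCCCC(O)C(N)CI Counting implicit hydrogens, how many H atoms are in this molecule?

30

Walk through each heavy atom and fill implicit hydrogens from standard valence (C 4, N 3, O 2, S 2, halogen 1):
  atom 1: C, bond orders sum to 1 (valence 4) → 3 H
  atom 2: C, bond orders sum to 3 (valence 4) → 1 H
  atom 3: C, bond orders sum to 2 (valence 4) → 2 H
  atom 4: C, bond orders sum to 2 (valence 4) → 2 H
  atom 5: C, bond orders sum to 2 (valence 4) → 2 H
  atom 6: C, bond orders sum to 3 (valence 4) → 1 H
  atom 7: O with explicit H count 1
  atom 8: C, bond orders sum to 2 (valence 4) → 2 H
  atom 9: C, bond orders sum to 4 (valence 4) → 0 H
  atom 10: O, bond orders sum to 2 (valence 2) → 0 H
  atom 11: C, bond orders sum to 1 (valence 4) → 3 H
  atom 12: C, bond orders sum to 4 (valence 4) → 0 H
  atom 13: C, bond orders sum to 4 (valence 4) → 0 H
  atom 14: C, bond orders sum to 2 (valence 4) → 2 H
  atom 15: C, bond orders sum to 2 (valence 4) → 2 H
  atom 16: C, bond orders sum to 2 (valence 4) → 2 H
  atom 17: C, bond orders sum to 3 (valence 4) → 1 H
  atom 18: O, bond orders sum to 1 (valence 2) → 1 H
  atom 19: C, bond orders sum to 3 (valence 4) → 1 H
  atom 20: N, bond orders sum to 1 (valence 3) → 2 H
  atom 21: C, bond orders sum to 2 (valence 4) → 2 H
  atom 22: I (halogen, monovalent) → 0 H
Total hydrogens: 30.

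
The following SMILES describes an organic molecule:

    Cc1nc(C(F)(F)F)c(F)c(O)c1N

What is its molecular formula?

C7H6F4N2O

Walk through each heavy atom and fill implicit hydrogens from standard valence (C 4, N 3, O 2, S 2, halogen 1); for lowercase aromatic atoms, an aromatic c carries 1 H when it has two neighbours and 0 H with three, and aromatic n carries 0 H:
  atom 1: C, bond orders sum to 1 (valence 4) → 3 H
  atom 2: aromatic c, 3 neighbours → 0 H
  atom 3: aromatic n, 2 neighbours → 0 H
  atom 4: aromatic c, 3 neighbours → 0 H
  atom 5: C, bond orders sum to 4 (valence 4) → 0 H
  atom 6: F (halogen, monovalent) → 0 H
  atom 7: F (halogen, monovalent) → 0 H
  atom 8: F (halogen, monovalent) → 0 H
  atom 9: aromatic c, 3 neighbours → 0 H
  atom 10: F (halogen, monovalent) → 0 H
  atom 11: aromatic c, 3 neighbours → 0 H
  atom 12: O, bond orders sum to 1 (valence 2) → 1 H
  atom 13: aromatic c, 3 neighbours → 0 H
  atom 14: N, bond orders sum to 1 (valence 3) → 2 H
Totals → C:7, H:6, F:4, N:2, O:1.
In Hill order: C7H6F4N2O.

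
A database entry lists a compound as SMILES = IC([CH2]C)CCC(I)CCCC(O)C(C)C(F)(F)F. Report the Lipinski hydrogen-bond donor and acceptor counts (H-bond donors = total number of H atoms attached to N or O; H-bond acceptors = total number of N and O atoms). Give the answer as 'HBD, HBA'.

1, 1

Donors: find every N or O and count the H atoms it carries.
  atom 13 (O): bond orders sum to 1 → 1 H
Lipinski HBD = 1.
Acceptors: N atoms = 0, O atoms = 1 → HBA = 1.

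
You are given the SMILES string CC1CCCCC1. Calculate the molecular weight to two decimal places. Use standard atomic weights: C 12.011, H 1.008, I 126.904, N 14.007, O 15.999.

98.19 g/mol

First, the molecular formula is C7H14 (counting implicit H from valence).
  C: 7 × 12.011 = 84.077
  H: 14 × 1.008 = 14.112
Sum: 7×12.011 + 14×1.008 = 98.189 → 98.19 g/mol.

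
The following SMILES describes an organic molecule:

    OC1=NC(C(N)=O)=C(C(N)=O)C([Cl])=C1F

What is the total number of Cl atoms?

Scan the SMILES for Cl atoms (remember two-letter symbols like Cl and Br are single atoms).
Chlorine count: 1.

1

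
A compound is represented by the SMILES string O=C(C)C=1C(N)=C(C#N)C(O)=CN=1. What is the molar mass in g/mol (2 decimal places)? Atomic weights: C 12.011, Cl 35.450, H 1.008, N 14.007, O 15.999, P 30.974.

First, the molecular formula is C8H7N3O2 (counting implicit H from valence).
  C: 8 × 12.011 = 96.088
  H: 7 × 1.008 = 7.056
  N: 3 × 14.007 = 42.021
  O: 2 × 15.999 = 31.998
Sum: 8×12.011 + 7×1.008 + 3×14.007 + 2×15.999 = 177.163 → 177.16 g/mol.

177.16 g/mol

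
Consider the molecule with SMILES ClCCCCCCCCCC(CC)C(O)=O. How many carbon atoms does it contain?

13

Count every carbon token in the SMILES (each C, including those in ring-closure positions and inside branches).
Carbon count: 13.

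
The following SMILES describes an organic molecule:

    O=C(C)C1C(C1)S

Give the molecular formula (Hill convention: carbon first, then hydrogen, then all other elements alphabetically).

C5H8OS

Walk through each heavy atom and fill implicit hydrogens from standard valence (C 4, N 3, O 2, S 2, halogen 1):
  atom 1: O, bond orders sum to 2 (valence 2) → 0 H
  atom 2: C, bond orders sum to 4 (valence 4) → 0 H
  atom 3: C, bond orders sum to 1 (valence 4) → 3 H
  atom 4: C, bond orders sum to 3 (valence 4) → 1 H
  atom 5: C, bond orders sum to 3 (valence 4) → 1 H
  atom 6: C, bond orders sum to 2 (valence 4) → 2 H
  atom 7: S, bond orders sum to 1 (valence 2) → 1 H
Totals → C:5, H:8, O:1, S:1.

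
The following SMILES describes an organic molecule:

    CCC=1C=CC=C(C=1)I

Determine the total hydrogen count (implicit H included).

9

Walk through each heavy atom and fill implicit hydrogens from standard valence (C 4, N 3, O 2, S 2, halogen 1):
  atom 1: C, bond orders sum to 1 (valence 4) → 3 H
  atom 2: C, bond orders sum to 2 (valence 4) → 2 H
  atom 3: C, bond orders sum to 4 (valence 4) → 0 H
  atom 4: C, bond orders sum to 3 (valence 4) → 1 H
  atom 5: C, bond orders sum to 3 (valence 4) → 1 H
  atom 6: C, bond orders sum to 3 (valence 4) → 1 H
  atom 7: C, bond orders sum to 4 (valence 4) → 0 H
  atom 8: C, bond orders sum to 3 (valence 4) → 1 H
  atom 9: I (halogen, monovalent) → 0 H
Total hydrogens: 9.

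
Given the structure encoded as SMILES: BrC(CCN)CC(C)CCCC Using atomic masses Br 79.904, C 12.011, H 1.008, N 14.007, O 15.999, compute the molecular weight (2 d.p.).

236.20 g/mol

First, the molecular formula is C10H22BrN (counting implicit H from valence).
  Br: 1 × 79.904 = 79.904
  C: 10 × 12.011 = 120.110
  H: 22 × 1.008 = 22.176
  N: 1 × 14.007 = 14.007
Sum: 1×79.904 + 10×12.011 + 22×1.008 + 1×14.007 = 236.197 → 236.20 g/mol.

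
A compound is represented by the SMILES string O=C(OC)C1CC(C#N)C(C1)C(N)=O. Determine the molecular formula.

C9H12N2O3

Walk through each heavy atom and fill implicit hydrogens from standard valence (C 4, N 3, O 2, S 2, halogen 1):
  atom 1: O, bond orders sum to 2 (valence 2) → 0 H
  atom 2: C, bond orders sum to 4 (valence 4) → 0 H
  atom 3: O, bond orders sum to 2 (valence 2) → 0 H
  atom 4: C, bond orders sum to 1 (valence 4) → 3 H
  atom 5: C, bond orders sum to 3 (valence 4) → 1 H
  atom 6: C, bond orders sum to 2 (valence 4) → 2 H
  atom 7: C, bond orders sum to 3 (valence 4) → 1 H
  atom 8: C, bond orders sum to 4 (valence 4) → 0 H
  atom 9: N, bond orders sum to 3 (valence 3) → 0 H
  atom 10: C, bond orders sum to 3 (valence 4) → 1 H
  atom 11: C, bond orders sum to 2 (valence 4) → 2 H
  atom 12: C, bond orders sum to 4 (valence 4) → 0 H
  atom 13: N, bond orders sum to 1 (valence 3) → 2 H
  atom 14: O, bond orders sum to 2 (valence 2) → 0 H
Totals → C:9, H:12, N:2, O:3.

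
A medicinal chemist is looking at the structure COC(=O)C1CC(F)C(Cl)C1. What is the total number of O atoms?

Scan the SMILES for O atoms (remember two-letter symbols like Cl and Br are single atoms).
Oxygen count: 2.

2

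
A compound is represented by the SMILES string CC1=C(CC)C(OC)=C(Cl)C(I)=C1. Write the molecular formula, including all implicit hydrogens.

C10H12ClIO

Walk through each heavy atom and fill implicit hydrogens from standard valence (C 4, N 3, O 2, S 2, halogen 1):
  atom 1: C, bond orders sum to 1 (valence 4) → 3 H
  atom 2: C, bond orders sum to 4 (valence 4) → 0 H
  atom 3: C, bond orders sum to 4 (valence 4) → 0 H
  atom 4: C, bond orders sum to 2 (valence 4) → 2 H
  atom 5: C, bond orders sum to 1 (valence 4) → 3 H
  atom 6: C, bond orders sum to 4 (valence 4) → 0 H
  atom 7: O, bond orders sum to 2 (valence 2) → 0 H
  atom 8: C, bond orders sum to 1 (valence 4) → 3 H
  atom 9: C, bond orders sum to 4 (valence 4) → 0 H
  atom 10: Cl (halogen, monovalent) → 0 H
  atom 11: C, bond orders sum to 4 (valence 4) → 0 H
  atom 12: I (halogen, monovalent) → 0 H
  atom 13: C, bond orders sum to 3 (valence 4) → 1 H
Totals → C:10, H:12, Cl:1, I:1, O:1.
In Hill order: C10H12ClIO.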